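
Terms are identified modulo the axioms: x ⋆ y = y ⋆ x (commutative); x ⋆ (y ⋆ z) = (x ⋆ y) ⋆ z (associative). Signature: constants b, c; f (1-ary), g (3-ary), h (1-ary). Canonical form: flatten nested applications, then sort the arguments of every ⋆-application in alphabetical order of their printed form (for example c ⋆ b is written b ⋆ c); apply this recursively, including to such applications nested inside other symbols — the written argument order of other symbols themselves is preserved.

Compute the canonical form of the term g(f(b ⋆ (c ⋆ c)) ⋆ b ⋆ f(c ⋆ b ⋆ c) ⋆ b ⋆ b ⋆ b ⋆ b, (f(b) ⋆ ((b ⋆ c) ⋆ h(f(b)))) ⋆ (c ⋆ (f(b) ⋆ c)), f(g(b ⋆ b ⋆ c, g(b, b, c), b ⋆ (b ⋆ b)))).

Focus inside:  (f(b) ⋆ ((b ⋆ c) ⋆ h(f(b)))) ⋆ (c ⋆ (f(b) ⋆ c))
Flatten:  f(b) ⋆ b ⋆ c ⋆ h(f(b)) ⋆ c ⋆ f(b) ⋆ c
Sort:  b ⋆ c ⋆ c ⋆ c ⋆ f(b) ⋆ f(b) ⋆ h(f(b))
Put back:  g(b ⋆ b ⋆ b ⋆ b ⋆ b ⋆ f(b ⋆ c ⋆ c) ⋆ f(b ⋆ c ⋆ c), b ⋆ c ⋆ c ⋆ c ⋆ f(b) ⋆ f(b) ⋆ h(f(b)), f(g(b ⋆ b ⋆ c, g(b, b, c), b ⋆ b ⋆ b)))

Answer: g(b ⋆ b ⋆ b ⋆ b ⋆ b ⋆ f(b ⋆ c ⋆ c) ⋆ f(b ⋆ c ⋆ c), b ⋆ c ⋆ c ⋆ c ⋆ f(b) ⋆ f(b) ⋆ h(f(b)), f(g(b ⋆ b ⋆ c, g(b, b, c), b ⋆ b ⋆ b)))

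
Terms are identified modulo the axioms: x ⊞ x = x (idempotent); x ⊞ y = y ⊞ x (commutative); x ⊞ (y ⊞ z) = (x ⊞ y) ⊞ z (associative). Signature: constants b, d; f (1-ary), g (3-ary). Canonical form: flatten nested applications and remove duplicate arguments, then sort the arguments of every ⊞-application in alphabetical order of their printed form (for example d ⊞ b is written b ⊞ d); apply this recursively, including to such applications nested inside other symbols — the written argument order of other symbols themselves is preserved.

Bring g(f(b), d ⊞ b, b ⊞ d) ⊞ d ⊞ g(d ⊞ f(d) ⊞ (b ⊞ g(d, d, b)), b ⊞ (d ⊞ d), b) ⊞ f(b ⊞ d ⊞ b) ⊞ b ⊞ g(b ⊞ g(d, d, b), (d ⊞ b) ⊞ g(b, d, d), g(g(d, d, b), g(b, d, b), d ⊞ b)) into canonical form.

Answer: b ⊞ d ⊞ f(b ⊞ d) ⊞ g(b ⊞ d ⊞ f(d) ⊞ g(d, d, b), b ⊞ d, b) ⊞ g(b ⊞ g(d, d, b), b ⊞ d ⊞ g(b, d, d), g(g(d, d, b), g(b, d, b), b ⊞ d)) ⊞ g(f(b), b ⊞ d, b ⊞ d)

Derivation:
Canonicalize subterm:  g(f(b), d ⊞ b, b ⊞ d)  →  g(f(b), b ⊞ d, b ⊞ d)
Inside:  g(d ⊞ f(d) ⊞ (b ⊞ g(d, d, b)), b ⊞ (d ⊞ d), b)  →  g(b ⊞ d ⊞ f(d) ⊞ g(d, d, b), b ⊞ d, b)
Canonicalize subterm:  f(b ⊞ d ⊞ b)  →  f(b ⊞ d)
Sort:  b ⊞ d ⊞ f(b ⊞ d) ⊞ g(b ⊞ d ⊞ f(d) ⊞ g(d, d, b), b ⊞ d, b) ⊞ g(b ⊞ g(d, d, b), b ⊞ d ⊞ g(b, d, d), g(g(d, d, b), g(b, d, b), b ⊞ d)) ⊞ g(f(b), b ⊞ d, b ⊞ d)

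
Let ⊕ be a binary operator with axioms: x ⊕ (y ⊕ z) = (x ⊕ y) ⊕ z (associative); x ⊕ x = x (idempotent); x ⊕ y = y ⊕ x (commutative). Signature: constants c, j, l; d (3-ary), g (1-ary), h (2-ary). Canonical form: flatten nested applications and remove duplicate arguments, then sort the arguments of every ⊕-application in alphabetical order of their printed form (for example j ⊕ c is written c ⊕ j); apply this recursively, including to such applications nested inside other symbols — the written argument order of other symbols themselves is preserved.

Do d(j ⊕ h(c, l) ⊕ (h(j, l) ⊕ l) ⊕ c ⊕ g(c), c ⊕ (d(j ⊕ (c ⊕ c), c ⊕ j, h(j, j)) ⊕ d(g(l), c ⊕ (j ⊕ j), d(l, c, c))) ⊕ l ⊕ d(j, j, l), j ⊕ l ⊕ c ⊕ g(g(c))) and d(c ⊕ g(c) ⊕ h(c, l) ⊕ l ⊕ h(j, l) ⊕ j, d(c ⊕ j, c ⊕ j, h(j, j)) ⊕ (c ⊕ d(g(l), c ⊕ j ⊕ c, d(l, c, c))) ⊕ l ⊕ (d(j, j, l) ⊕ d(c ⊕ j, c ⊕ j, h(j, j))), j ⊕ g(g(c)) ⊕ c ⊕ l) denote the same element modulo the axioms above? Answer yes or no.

Answer: yes — both canonical forms are d(c ⊕ g(c) ⊕ h(c, l) ⊕ h(j, l) ⊕ j ⊕ l, c ⊕ d(c ⊕ j, c ⊕ j, h(j, j)) ⊕ d(g(l), c ⊕ j, d(l, c, c)) ⊕ d(j, j, l) ⊕ l, c ⊕ g(g(c)) ⊕ j ⊕ l)

Derivation:
Left:  d(j ⊕ h(c, l) ⊕ (h(j, l) ⊕ l) ⊕ c ⊕ g(c), c ⊕ (d(j ⊕ (c ⊕ c), c ⊕ j, h(j, j)) ⊕ d(g(l), c ⊕ (j ⊕ j), d(l, c, c))) ⊕ l ⊕ d(j, j, l), j ⊕ l ⊕ c ⊕ g(g(c)))
  Work inside:  c ⊕ (d(j ⊕ (c ⊕ c), c ⊕ j, h(j, j)) ⊕ d(g(l), c ⊕ (j ⊕ j), d(l, c, c))) ⊕ l ⊕ d(j, j, l)
  Flatten:  c ⊕ d(j ⊕ (c ⊕ c), c ⊕ j, h(j, j)) ⊕ d(g(l), c ⊕ (j ⊕ j), d(l, c, c)) ⊕ l ⊕ d(j, j, l)
  Canonicalize subterm:  d(j ⊕ (c ⊕ c), c ⊕ j, h(j, j))  →  d(c ⊕ j, c ⊕ j, h(j, j))
  Canonicalize subterm:  d(g(l), c ⊕ (j ⊕ j), d(l, c, c))  →  d(g(l), c ⊕ j, d(l, c, c))
  Order the arguments:  c ⊕ d(c ⊕ j, c ⊕ j, h(j, j)) ⊕ d(g(l), c ⊕ j, d(l, c, c)) ⊕ d(j, j, l) ⊕ l
  Reassemble:  d(c ⊕ g(c) ⊕ h(c, l) ⊕ h(j, l) ⊕ j ⊕ l, c ⊕ d(c ⊕ j, c ⊕ j, h(j, j)) ⊕ d(g(l), c ⊕ j, d(l, c, c)) ⊕ d(j, j, l) ⊕ l, c ⊕ g(g(c)) ⊕ j ⊕ l)
Right:  d(c ⊕ g(c) ⊕ h(c, l) ⊕ l ⊕ h(j, l) ⊕ j, d(c ⊕ j, c ⊕ j, h(j, j)) ⊕ (c ⊕ d(g(l), c ⊕ j ⊕ c, d(l, c, c))) ⊕ l ⊕ (d(j, j, l) ⊕ d(c ⊕ j, c ⊕ j, h(j, j))), j ⊕ g(g(c)) ⊕ c ⊕ l)
  Descend into:  d(c ⊕ j, c ⊕ j, h(j, j)) ⊕ (c ⊕ d(g(l), c ⊕ j ⊕ c, d(l, c, c))) ⊕ l ⊕ (d(j, j, l) ⊕ d(c ⊕ j, c ⊕ j, h(j, j)))
  Merge nested applications:  d(c ⊕ j, c ⊕ j, h(j, j)) ⊕ c ⊕ d(g(l), c ⊕ j ⊕ c, d(l, c, c)) ⊕ l ⊕ d(j, j, l) ⊕ d(c ⊕ j, c ⊕ j, h(j, j))
  Simplify inside:  d(g(l), c ⊕ j ⊕ c, d(l, c, c))  →  d(g(l), c ⊕ j, d(l, c, c))
  Drop duplicates:  drop duplicate d(c ⊕ j, c ⊕ j, h(j, j))
  Sort:  c ⊕ d(c ⊕ j, c ⊕ j, h(j, j)) ⊕ d(g(l), c ⊕ j, d(l, c, c)) ⊕ d(j, j, l) ⊕ l
  Put back:  d(c ⊕ g(c) ⊕ h(c, l) ⊕ h(j, l) ⊕ j ⊕ l, c ⊕ d(c ⊕ j, c ⊕ j, h(j, j)) ⊕ d(g(l), c ⊕ j, d(l, c, c)) ⊕ d(j, j, l) ⊕ l, c ⊕ g(g(c)) ⊕ j ⊕ l)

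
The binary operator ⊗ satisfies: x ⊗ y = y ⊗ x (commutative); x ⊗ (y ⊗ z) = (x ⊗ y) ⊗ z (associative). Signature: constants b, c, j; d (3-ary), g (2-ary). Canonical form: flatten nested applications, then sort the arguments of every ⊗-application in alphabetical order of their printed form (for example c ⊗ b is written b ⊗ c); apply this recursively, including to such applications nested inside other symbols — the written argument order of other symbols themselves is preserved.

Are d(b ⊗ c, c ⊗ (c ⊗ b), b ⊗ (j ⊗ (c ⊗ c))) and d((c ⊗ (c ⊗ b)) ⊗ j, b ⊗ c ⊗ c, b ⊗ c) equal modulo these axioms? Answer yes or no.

Left:  d(b ⊗ c, c ⊗ (c ⊗ b), b ⊗ (j ⊗ (c ⊗ c)))
  Work inside:  b ⊗ (j ⊗ (c ⊗ c))
  Un-nest:  b ⊗ j ⊗ c ⊗ c
  Order the arguments:  b ⊗ c ⊗ c ⊗ j
  Rebuild:  d(b ⊗ c, b ⊗ c ⊗ c, b ⊗ c ⊗ c ⊗ j)
Right:  d((c ⊗ (c ⊗ b)) ⊗ j, b ⊗ c ⊗ c, b ⊗ c)
  Descend into:  (c ⊗ (c ⊗ b)) ⊗ j
  Un-nest:  c ⊗ c ⊗ b ⊗ j
  Sort arguments:  b ⊗ c ⊗ c ⊗ j
  Rebuild:  d(b ⊗ c ⊗ c ⊗ j, b ⊗ c ⊗ c, b ⊗ c)

Answer: no — d(b ⊗ c, b ⊗ c ⊗ c, b ⊗ c ⊗ c ⊗ j) vs d(b ⊗ c ⊗ c ⊗ j, b ⊗ c ⊗ c, b ⊗ c)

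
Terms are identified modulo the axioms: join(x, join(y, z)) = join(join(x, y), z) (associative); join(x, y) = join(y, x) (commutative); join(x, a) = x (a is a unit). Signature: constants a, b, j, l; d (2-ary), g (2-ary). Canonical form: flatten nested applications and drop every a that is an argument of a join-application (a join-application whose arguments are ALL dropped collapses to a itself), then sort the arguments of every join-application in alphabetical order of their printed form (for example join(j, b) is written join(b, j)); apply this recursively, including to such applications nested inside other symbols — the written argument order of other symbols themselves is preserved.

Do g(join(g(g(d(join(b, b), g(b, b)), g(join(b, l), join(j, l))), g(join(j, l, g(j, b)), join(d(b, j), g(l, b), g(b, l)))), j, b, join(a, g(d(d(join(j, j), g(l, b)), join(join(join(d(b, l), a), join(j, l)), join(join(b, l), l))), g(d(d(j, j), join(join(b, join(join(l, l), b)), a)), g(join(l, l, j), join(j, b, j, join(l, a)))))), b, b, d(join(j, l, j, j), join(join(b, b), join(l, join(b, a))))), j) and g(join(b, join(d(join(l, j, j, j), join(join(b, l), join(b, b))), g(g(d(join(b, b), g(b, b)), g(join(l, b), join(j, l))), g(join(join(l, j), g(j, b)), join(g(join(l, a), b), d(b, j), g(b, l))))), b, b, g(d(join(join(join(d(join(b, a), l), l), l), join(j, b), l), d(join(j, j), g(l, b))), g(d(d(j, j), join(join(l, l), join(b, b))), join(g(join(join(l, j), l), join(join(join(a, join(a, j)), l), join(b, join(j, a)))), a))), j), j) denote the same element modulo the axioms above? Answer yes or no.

Answer: no — g(join(b, b, b, d(join(j, j, j, l), join(b, b, b, l)), g(d(d(join(j, j), g(l, b)), join(b, d(b, l), j, l, l, l)), g(d(d(j, j), join(b, b, l, l)), g(join(j, l, l), join(b, j, j, l)))), g(g(d(join(b, b), g(b, b)), g(join(b, l), join(j, l))), g(join(g(j, b), j, l), join(d(b, j), g(b, l), g(l, b)))), j), j) vs g(join(b, b, b, d(join(j, j, j, l), join(b, b, b, l)), g(d(join(b, d(b, l), j, l, l, l), d(join(j, j), g(l, b))), g(d(d(j, j), join(b, b, l, l)), g(join(j, l, l), join(b, j, j, l)))), g(g(d(join(b, b), g(b, b)), g(join(b, l), join(j, l))), g(join(g(j, b), j, l), join(d(b, j), g(b, l), g(l, b)))), j), j)

Derivation:
Left:  g(join(g(g(d(join(b, b), g(b, b)), g(join(b, l), join(j, l))), g(join(j, l, g(j, b)), join(d(b, j), g(l, b), g(b, l)))), j, b, join(a, g(d(d(join(j, j), g(l, b)), join(join(join(d(b, l), a), join(j, l)), join(join(b, l), l))), g(d(d(j, j), join(join(b, join(join(l, l), b)), a)), g(join(l, l, j), join(j, b, j, join(l, a)))))), b, b, d(join(j, l, j, j), join(join(b, b), join(l, join(b, a))))), j)
  Focus inside:  join(g(g(d(join(b, b), g(b, b)), g(join(b, l), join(j, l))), g(join(j, l, g(j, b)), join(d(b, j), g(l, b), g(b, l)))), j, b, join(a, g(d(d(join(j, j), g(l, b)), join(join(join(d(b, l), a), join(j, l)), join(join(b, l), l))), g(d(d(j, j), join(join(b, join(join(l, l), b)), a)), g(join(l, l, j), join(j, b, j, join(l, a)))))), b, b, d(join(j, l, j, j), join(join(b, b), join(l, join(b, a)))))
  Un-nest:  join(g(g(d(join(b, b), g(b, b)), g(join(b, l), join(j, l))), g(join(j, l, g(j, b)), join(d(b, j), g(l, b), g(b, l)))), j, b, a, g(d(d(join(j, j), g(l, b)), join(join(join(d(b, l), a), join(j, l)), join(join(b, l), l))), g(d(d(j, j), join(join(b, join(join(l, l), b)), a)), g(join(l, l, j), join(j, b, j, join(l, a))))), b, b, d(join(j, l, j, j), join(join(b, b), join(l, join(b, a)))))
  Canonicalize subterm:  g(g(d(join(b, b), g(b, b)), g(join(b, l), join(j, l))), g(join(j, l, g(j, b)), join(d(b, j), g(l, b), g(b, l))))  →  g(g(d(join(b, b), g(b, b)), g(join(b, l), join(j, l))), g(join(g(j, b), j, l), join(d(b, j), g(b, l), g(l, b))))
  Inside:  g(d(d(join(j, j), g(l, b)), join(join(join(d(b, l), a), join(j, l)), join(join(b, l), l))), g(d(d(j, j), join(join(b, join(join(l, l), b)), a)), g(join(l, l, j), join(j, b, j, join(l, a)))))  →  g(d(d(join(j, j), g(l, b)), join(b, d(b, l), j, l, l, l)), g(d(d(j, j), join(b, b, l, l)), g(join(j, l, l), join(b, j, j, l))))
  Simplify inside:  d(join(j, l, j, j), join(join(b, b), join(l, join(b, a))))  →  d(join(j, j, j, l), join(b, b, b, l))
  Unit:  drop a
  Order the arguments:  join(b, b, b, d(join(j, j, j, l), join(b, b, b, l)), g(d(d(join(j, j), g(l, b)), join(b, d(b, l), j, l, l, l)), g(d(d(j, j), join(b, b, l, l)), g(join(j, l, l), join(b, j, j, l)))), g(g(d(join(b, b), g(b, b)), g(join(b, l), join(j, l))), g(join(g(j, b), j, l), join(d(b, j), g(b, l), g(l, b)))), j)
  Put back:  g(join(b, b, b, d(join(j, j, j, l), join(b, b, b, l)), g(d(d(join(j, j), g(l, b)), join(b, d(b, l), j, l, l, l)), g(d(d(j, j), join(b, b, l, l)), g(join(j, l, l), join(b, j, j, l)))), g(g(d(join(b, b), g(b, b)), g(join(b, l), join(j, l))), g(join(g(j, b), j, l), join(d(b, j), g(b, l), g(l, b)))), j), j)
Right:  g(join(b, join(d(join(l, j, j, j), join(join(b, l), join(b, b))), g(g(d(join(b, b), g(b, b)), g(join(l, b), join(j, l))), g(join(join(l, j), g(j, b)), join(g(join(l, a), b), d(b, j), g(b, l))))), b, b, g(d(join(join(join(d(join(b, a), l), l), l), join(j, b), l), d(join(j, j), g(l, b))), g(d(d(j, j), join(join(l, l), join(b, b))), join(g(join(join(l, j), l), join(join(join(a, join(a, j)), l), join(b, join(j, a)))), a))), j), j)
  Work inside:  join(b, join(d(join(l, j, j, j), join(join(b, l), join(b, b))), g(g(d(join(b, b), g(b, b)), g(join(l, b), join(j, l))), g(join(join(l, j), g(j, b)), join(g(join(l, a), b), d(b, j), g(b, l))))), b, b, g(d(join(join(join(d(join(b, a), l), l), l), join(j, b), l), d(join(j, j), g(l, b))), g(d(d(j, j), join(join(l, l), join(b, b))), join(g(join(join(l, j), l), join(join(join(a, join(a, j)), l), join(b, join(j, a)))), a))), j)
  Un-nest:  join(b, d(join(l, j, j, j), join(join(b, l), join(b, b))), g(g(d(join(b, b), g(b, b)), g(join(l, b), join(j, l))), g(join(join(l, j), g(j, b)), join(g(join(l, a), b), d(b, j), g(b, l)))), b, b, g(d(join(join(join(d(join(b, a), l), l), l), join(j, b), l), d(join(j, j), g(l, b))), g(d(d(j, j), join(join(l, l), join(b, b))), join(g(join(join(l, j), l), join(join(join(a, join(a, j)), l), join(b, join(j, a)))), a))), j)
  Simplify inside:  d(join(l, j, j, j), join(join(b, l), join(b, b)))  →  d(join(j, j, j, l), join(b, b, b, l))
  Canonicalize subterm:  g(g(d(join(b, b), g(b, b)), g(join(l, b), join(j, l))), g(join(join(l, j), g(j, b)), join(g(join(l, a), b), d(b, j), g(b, l))))  →  g(g(d(join(b, b), g(b, b)), g(join(b, l), join(j, l))), g(join(g(j, b), j, l), join(d(b, j), g(b, l), g(l, b))))
  Inside:  g(d(join(join(join(d(join(b, a), l), l), l), join(j, b), l), d(join(j, j), g(l, b))), g(d(d(j, j), join(join(l, l), join(b, b))), join(g(join(join(l, j), l), join(join(join(a, join(a, j)), l), join(b, join(j, a)))), a)))  →  g(d(join(b, d(b, l), j, l, l, l), d(join(j, j), g(l, b))), g(d(d(j, j), join(b, b, l, l)), g(join(j, l, l), join(b, j, j, l))))
  Sort arguments:  join(b, b, b, d(join(j, j, j, l), join(b, b, b, l)), g(d(join(b, d(b, l), j, l, l, l), d(join(j, j), g(l, b))), g(d(d(j, j), join(b, b, l, l)), g(join(j, l, l), join(b, j, j, l)))), g(g(d(join(b, b), g(b, b)), g(join(b, l), join(j, l))), g(join(g(j, b), j, l), join(d(b, j), g(b, l), g(l, b)))), j)
  Put back:  g(join(b, b, b, d(join(j, j, j, l), join(b, b, b, l)), g(d(join(b, d(b, l), j, l, l, l), d(join(j, j), g(l, b))), g(d(d(j, j), join(b, b, l, l)), g(join(j, l, l), join(b, j, j, l)))), g(g(d(join(b, b), g(b, b)), g(join(b, l), join(j, l))), g(join(g(j, b), j, l), join(d(b, j), g(b, l), g(l, b)))), j), j)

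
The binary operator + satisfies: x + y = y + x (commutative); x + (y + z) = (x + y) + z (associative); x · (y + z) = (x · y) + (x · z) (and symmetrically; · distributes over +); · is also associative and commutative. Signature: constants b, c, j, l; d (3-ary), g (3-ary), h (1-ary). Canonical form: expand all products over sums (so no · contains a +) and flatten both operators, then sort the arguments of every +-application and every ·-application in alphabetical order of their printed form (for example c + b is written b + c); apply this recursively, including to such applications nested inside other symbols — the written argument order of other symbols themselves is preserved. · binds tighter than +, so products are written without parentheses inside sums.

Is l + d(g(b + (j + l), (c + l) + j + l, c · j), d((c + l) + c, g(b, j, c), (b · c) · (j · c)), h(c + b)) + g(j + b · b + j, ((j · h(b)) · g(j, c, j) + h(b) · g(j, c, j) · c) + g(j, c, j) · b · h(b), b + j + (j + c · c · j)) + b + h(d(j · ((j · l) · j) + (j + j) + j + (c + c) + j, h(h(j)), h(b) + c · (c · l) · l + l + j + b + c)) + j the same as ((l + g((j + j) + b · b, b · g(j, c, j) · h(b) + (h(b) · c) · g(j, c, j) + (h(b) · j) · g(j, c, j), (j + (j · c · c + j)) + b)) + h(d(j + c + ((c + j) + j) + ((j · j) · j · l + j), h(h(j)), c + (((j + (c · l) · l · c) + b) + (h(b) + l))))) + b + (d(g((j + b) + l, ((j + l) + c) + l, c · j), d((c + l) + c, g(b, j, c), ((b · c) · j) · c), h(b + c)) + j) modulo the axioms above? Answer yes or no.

Answer: yes — both canonical forms are b + d(g(b + j + l, c + j + l + l, c · j), d(c + c + l, g(b, j, c), b · c · c · j), h(b + c)) + g(b · b + j + j, b · g(j, c, j) · h(b) + c · g(j, c, j) · h(b) + g(j, c, j) · h(b) · j, b + c · c · j + j + j) + h(d(c + c + j + j + j + j + j · j · j · l, h(h(j)), b + c + c · c · l · l + h(b) + j + l)) + j + l

Derivation:
Left:  l + d(g(b + (j + l), (c + l) + j + l, c · j), d((c + l) + c, g(b, j, c), (b · c) · (j · c)), h(c + b)) + g(j + b · b + j, ((j · h(b)) · g(j, c, j) + h(b) · g(j, c, j) · c) + g(j, c, j) · b · h(b), b + j + (j + c · c · j)) + b + h(d(j · ((j · l) · j) + (j + j) + j + (c + c) + j, h(h(j)), h(b) + c · (c · l) · l + l + j + b + c)) + j
  Flatten:  l + d(g(b + j + l, c + j + l + l, c · j), d(c + c + l, g(b, j, c), b · c · c · j), h(b + c)) + g(b · b + j + j, b · g(j, c, j) · h(b) + c · g(j, c, j) · h(b) + g(j, c, j) · h(b) · j, b + c · c · j + j + j) + b + h(d(c + c + j + j + j + j + j · j · j · l, h(h(j)), b + c + c · c · l · l + h(b) + j + l)) + j
  Sort:  b + d(g(b + j + l, c + j + l + l, c · j), d(c + c + l, g(b, j, c), b · c · c · j), h(b + c)) + g(b · b + j + j, b · g(j, c, j) · h(b) + c · g(j, c, j) · h(b) + g(j, c, j) · h(b) · j, b + c · c · j + j + j) + h(d(c + c + j + j + j + j + j · j · j · l, h(h(j)), b + c + c · c · l · l + h(b) + j + l)) + j + l
Right:  ((l + g((j + j) + b · b, b · g(j, c, j) · h(b) + (h(b) · c) · g(j, c, j) + (h(b) · j) · g(j, c, j), (j + (j · c · c + j)) + b)) + h(d(j + c + ((c + j) + j) + ((j · j) · j · l + j), h(h(j)), c + (((j + (c · l) · l · c) + b) + (h(b) + l))))) + b + (d(g((j + b) + l, ((j + l) + c) + l, c · j), d((c + l) + c, g(b, j, c), ((b · c) · j) · c), h(b + c)) + j)
  Un-nest:  l + g(b · b + j + j, b · g(j, c, j) · h(b) + c · g(j, c, j) · h(b) + g(j, c, j) · h(b) · j, b + c · c · j + j + j) + h(d(c + c + j + j + j + j + j · j · j · l, h(h(j)), b + c + c · c · l · l + h(b) + j + l)) + b + d(g(b + j + l, c + j + l + l, c · j), d(c + c + l, g(b, j, c), b · c · c · j), h(b + c)) + j
  Sort arguments:  b + d(g(b + j + l, c + j + l + l, c · j), d(c + c + l, g(b, j, c), b · c · c · j), h(b + c)) + g(b · b + j + j, b · g(j, c, j) · h(b) + c · g(j, c, j) · h(b) + g(j, c, j) · h(b) · j, b + c · c · j + j + j) + h(d(c + c + j + j + j + j + j · j · j · l, h(h(j)), b + c + c · c · l · l + h(b) + j + l)) + j + l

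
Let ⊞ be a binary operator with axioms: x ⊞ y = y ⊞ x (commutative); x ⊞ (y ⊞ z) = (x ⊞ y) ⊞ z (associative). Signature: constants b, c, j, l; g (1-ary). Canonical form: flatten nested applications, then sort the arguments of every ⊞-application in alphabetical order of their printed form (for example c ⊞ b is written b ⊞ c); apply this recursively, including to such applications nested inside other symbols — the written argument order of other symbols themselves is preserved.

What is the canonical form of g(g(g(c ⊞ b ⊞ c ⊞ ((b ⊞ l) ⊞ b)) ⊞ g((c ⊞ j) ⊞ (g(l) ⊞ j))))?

Answer: g(g(g(b ⊞ b ⊞ b ⊞ c ⊞ c ⊞ l) ⊞ g(c ⊞ g(l) ⊞ j ⊞ j)))

Derivation:
Descend into:  g(c ⊞ b ⊞ c ⊞ ((b ⊞ l) ⊞ b)) ⊞ g((c ⊞ j) ⊞ (g(l) ⊞ j))
Canonicalize subterm:  g(c ⊞ b ⊞ c ⊞ ((b ⊞ l) ⊞ b))  →  g(b ⊞ b ⊞ b ⊞ c ⊞ c ⊞ l)
Simplify inside:  g((c ⊞ j) ⊞ (g(l) ⊞ j))  →  g(c ⊞ g(l) ⊞ j ⊞ j)
Sort arguments:  g(b ⊞ b ⊞ b ⊞ c ⊞ c ⊞ l) ⊞ g(c ⊞ g(l) ⊞ j ⊞ j)
Put back:  g(g(g(b ⊞ b ⊞ b ⊞ c ⊞ c ⊞ l) ⊞ g(c ⊞ g(l) ⊞ j ⊞ j)))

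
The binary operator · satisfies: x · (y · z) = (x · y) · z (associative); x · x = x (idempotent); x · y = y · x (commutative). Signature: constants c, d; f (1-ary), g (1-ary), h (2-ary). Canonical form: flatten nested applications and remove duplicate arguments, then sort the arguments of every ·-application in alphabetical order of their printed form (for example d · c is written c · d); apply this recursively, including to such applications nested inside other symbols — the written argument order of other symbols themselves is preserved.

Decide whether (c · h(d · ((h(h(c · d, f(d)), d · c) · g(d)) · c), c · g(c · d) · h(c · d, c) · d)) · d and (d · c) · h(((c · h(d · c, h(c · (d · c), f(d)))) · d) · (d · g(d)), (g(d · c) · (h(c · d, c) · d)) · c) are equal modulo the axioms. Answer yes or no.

Left:  (c · h(d · ((h(h(c · d, f(d)), d · c) · g(d)) · c), c · g(c · d) · h(c · d, c) · d)) · d
  Un-nest:  c · h(d · ((h(h(c · d, f(d)), d · c) · g(d)) · c), c · g(c · d) · h(c · d, c) · d) · d
  Canonicalize subterm:  h(d · ((h(h(c · d, f(d)), d · c) · g(d)) · c), c · g(c · d) · h(c · d, c) · d)  →  h(c · d · g(d) · h(h(c · d, f(d)), c · d), c · d · g(c · d) · h(c · d, c))
  Order the arguments:  c · d · h(c · d · g(d) · h(h(c · d, f(d)), c · d), c · d · g(c · d) · h(c · d, c))
Right:  (d · c) · h(((c · h(d · c, h(c · (d · c), f(d)))) · d) · (d · g(d)), (g(d · c) · (h(c · d, c) · d)) · c)
  Un-nest:  d · c · h(((c · h(d · c, h(c · (d · c), f(d)))) · d) · (d · g(d)), (g(d · c) · (h(c · d, c) · d)) · c)
  Inside:  h(((c · h(d · c, h(c · (d · c), f(d)))) · d) · (d · g(d)), (g(d · c) · (h(c · d, c) · d)) · c)  →  h(c · d · g(d) · h(c · d, h(c · d, f(d))), c · d · g(c · d) · h(c · d, c))
  Order the arguments:  c · d · h(c · d · g(d) · h(c · d, h(c · d, f(d))), c · d · g(c · d) · h(c · d, c))

Answer: no — c · d · h(c · d · g(d) · h(h(c · d, f(d)), c · d), c · d · g(c · d) · h(c · d, c)) vs c · d · h(c · d · g(d) · h(c · d, h(c · d, f(d))), c · d · g(c · d) · h(c · d, c))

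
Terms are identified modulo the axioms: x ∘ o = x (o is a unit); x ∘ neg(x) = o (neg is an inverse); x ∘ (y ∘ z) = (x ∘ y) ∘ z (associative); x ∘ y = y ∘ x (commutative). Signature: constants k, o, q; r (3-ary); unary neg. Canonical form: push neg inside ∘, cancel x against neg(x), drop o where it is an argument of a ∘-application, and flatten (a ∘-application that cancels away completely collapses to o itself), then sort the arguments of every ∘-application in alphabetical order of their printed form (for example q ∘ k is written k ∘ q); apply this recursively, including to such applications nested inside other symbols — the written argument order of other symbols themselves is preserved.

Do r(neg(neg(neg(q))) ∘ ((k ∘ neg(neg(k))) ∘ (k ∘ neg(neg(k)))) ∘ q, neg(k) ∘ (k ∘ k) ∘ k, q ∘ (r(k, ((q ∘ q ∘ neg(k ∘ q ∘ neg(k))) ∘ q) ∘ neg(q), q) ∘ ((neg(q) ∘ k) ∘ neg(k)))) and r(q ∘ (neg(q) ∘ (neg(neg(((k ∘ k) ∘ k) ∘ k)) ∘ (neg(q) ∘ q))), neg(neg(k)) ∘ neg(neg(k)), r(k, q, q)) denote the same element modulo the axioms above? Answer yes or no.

Left:  r(neg(neg(neg(q))) ∘ ((k ∘ neg(neg(k))) ∘ (k ∘ neg(neg(k)))) ∘ q, neg(k) ∘ (k ∘ k) ∘ k, q ∘ (r(k, ((q ∘ q ∘ neg(k ∘ q ∘ neg(k))) ∘ q) ∘ neg(q), q) ∘ ((neg(q) ∘ k) ∘ neg(k))))
  Focus inside:  q ∘ (r(k, ((q ∘ q ∘ neg(k ∘ q ∘ neg(k))) ∘ q) ∘ neg(q), q) ∘ ((neg(q) ∘ k) ∘ neg(k)))
  Push neg inside:  distribute neg over ∘ and collapse double neg
  Cancel:  q cancels; k cancels
  Collect terms:  r(k, q, q)
  Put back:  r(k ∘ k ∘ k ∘ k, k ∘ k, r(k, q, q))
Right:  r(q ∘ (neg(q) ∘ (neg(neg(((k ∘ k) ∘ k) ∘ k)) ∘ (neg(q) ∘ q))), neg(neg(k)) ∘ neg(neg(k)), r(k, q, q))
  Work inside:  q ∘ (neg(q) ∘ (neg(neg(((k ∘ k) ∘ k) ∘ k)) ∘ (neg(q) ∘ q)))
  Push neg inside:  distribute neg over ∘ and collapse double neg
  Inverses cancel:  q cancels
  Collect terms:  k ∘ k ∘ k ∘ k
  Reassemble:  r(k ∘ k ∘ k ∘ k, k ∘ k, r(k, q, q))

Answer: yes — both canonical forms are r(k ∘ k ∘ k ∘ k, k ∘ k, r(k, q, q))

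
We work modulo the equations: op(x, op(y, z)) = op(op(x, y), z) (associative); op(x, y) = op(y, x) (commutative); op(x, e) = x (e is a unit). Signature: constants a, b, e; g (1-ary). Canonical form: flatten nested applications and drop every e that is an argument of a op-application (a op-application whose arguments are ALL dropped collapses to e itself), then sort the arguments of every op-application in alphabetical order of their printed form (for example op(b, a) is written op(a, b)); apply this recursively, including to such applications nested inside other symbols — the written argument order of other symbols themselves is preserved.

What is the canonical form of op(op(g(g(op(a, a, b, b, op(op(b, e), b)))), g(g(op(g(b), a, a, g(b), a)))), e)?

Answer: op(g(g(op(a, a, a, g(b), g(b)))), g(g(op(a, a, b, b, b, b))))

Derivation:
Merge nested applications:  op(g(g(op(a, a, b, b, op(op(b, e), b)))), g(g(op(g(b), a, a, g(b), a))), e)
Simplify inside:  g(g(op(a, a, b, b, op(op(b, e), b))))  →  g(g(op(a, a, b, b, b, b)))
Inside:  g(g(op(g(b), a, a, g(b), a)))  →  g(g(op(a, a, a, g(b), g(b))))
Units out:  drop e
Sort:  op(g(g(op(a, a, a, g(b), g(b)))), g(g(op(a, a, b, b, b, b))))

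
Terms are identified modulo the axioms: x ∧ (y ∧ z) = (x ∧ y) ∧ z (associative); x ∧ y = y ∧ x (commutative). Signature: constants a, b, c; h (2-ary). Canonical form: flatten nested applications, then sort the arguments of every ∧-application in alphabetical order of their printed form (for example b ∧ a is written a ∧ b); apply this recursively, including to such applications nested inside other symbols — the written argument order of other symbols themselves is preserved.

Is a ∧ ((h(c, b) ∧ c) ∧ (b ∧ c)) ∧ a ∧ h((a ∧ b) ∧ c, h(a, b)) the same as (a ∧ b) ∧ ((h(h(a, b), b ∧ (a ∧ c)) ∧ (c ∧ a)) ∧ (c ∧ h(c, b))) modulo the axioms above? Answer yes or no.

Left:  a ∧ ((h(c, b) ∧ c) ∧ (b ∧ c)) ∧ a ∧ h((a ∧ b) ∧ c, h(a, b))
  Flatten:  a ∧ h(c, b) ∧ c ∧ b ∧ c ∧ a ∧ h((a ∧ b) ∧ c, h(a, b))
  Canonicalize subterm:  h((a ∧ b) ∧ c, h(a, b))  →  h(a ∧ b ∧ c, h(a, b))
  Order the arguments:  a ∧ a ∧ b ∧ c ∧ c ∧ h(a ∧ b ∧ c, h(a, b)) ∧ h(c, b)
Right:  (a ∧ b) ∧ ((h(h(a, b), b ∧ (a ∧ c)) ∧ (c ∧ a)) ∧ (c ∧ h(c, b)))
  Un-nest:  a ∧ b ∧ h(h(a, b), b ∧ (a ∧ c)) ∧ c ∧ a ∧ c ∧ h(c, b)
  Simplify inside:  h(h(a, b), b ∧ (a ∧ c))  →  h(h(a, b), a ∧ b ∧ c)
  Sort arguments:  a ∧ a ∧ b ∧ c ∧ c ∧ h(c, b) ∧ h(h(a, b), a ∧ b ∧ c)

Answer: no — a ∧ a ∧ b ∧ c ∧ c ∧ h(a ∧ b ∧ c, h(a, b)) ∧ h(c, b) vs a ∧ a ∧ b ∧ c ∧ c ∧ h(c, b) ∧ h(h(a, b), a ∧ b ∧ c)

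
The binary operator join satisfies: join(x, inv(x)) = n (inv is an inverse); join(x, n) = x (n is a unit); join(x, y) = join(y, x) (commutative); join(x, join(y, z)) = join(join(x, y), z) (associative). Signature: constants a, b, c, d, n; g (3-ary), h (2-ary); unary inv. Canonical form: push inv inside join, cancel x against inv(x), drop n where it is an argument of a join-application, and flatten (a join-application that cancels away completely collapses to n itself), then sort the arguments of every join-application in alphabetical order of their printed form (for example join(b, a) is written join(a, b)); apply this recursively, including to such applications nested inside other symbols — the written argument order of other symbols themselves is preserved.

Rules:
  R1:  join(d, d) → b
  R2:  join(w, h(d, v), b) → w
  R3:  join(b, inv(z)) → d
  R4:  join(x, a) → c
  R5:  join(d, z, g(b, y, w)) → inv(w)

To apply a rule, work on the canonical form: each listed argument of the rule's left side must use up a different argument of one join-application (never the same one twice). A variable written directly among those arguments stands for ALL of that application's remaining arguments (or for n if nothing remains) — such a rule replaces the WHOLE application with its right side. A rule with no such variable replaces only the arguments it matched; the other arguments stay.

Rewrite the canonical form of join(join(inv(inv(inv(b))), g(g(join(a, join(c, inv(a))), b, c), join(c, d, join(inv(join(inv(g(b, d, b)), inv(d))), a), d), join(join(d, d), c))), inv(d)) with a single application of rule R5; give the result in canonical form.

Canonical form:  join(g(g(c, b, c), join(a, c, d, d, d, g(b, d, b)), join(c, d, d)), inv(b), inv(d))
R5 matches:  uses d, g(b, d, b);  w := b, y := d, z := join(a, c, d, d)
Every leftover argument binds to the variable; the entire application is replaced.
New term:  join(g(g(c, b, c), inv(b), join(c, d, d)), inv(b), inv(d))

Answer: join(g(g(c, b, c), inv(b), join(c, d, d)), inv(b), inv(d))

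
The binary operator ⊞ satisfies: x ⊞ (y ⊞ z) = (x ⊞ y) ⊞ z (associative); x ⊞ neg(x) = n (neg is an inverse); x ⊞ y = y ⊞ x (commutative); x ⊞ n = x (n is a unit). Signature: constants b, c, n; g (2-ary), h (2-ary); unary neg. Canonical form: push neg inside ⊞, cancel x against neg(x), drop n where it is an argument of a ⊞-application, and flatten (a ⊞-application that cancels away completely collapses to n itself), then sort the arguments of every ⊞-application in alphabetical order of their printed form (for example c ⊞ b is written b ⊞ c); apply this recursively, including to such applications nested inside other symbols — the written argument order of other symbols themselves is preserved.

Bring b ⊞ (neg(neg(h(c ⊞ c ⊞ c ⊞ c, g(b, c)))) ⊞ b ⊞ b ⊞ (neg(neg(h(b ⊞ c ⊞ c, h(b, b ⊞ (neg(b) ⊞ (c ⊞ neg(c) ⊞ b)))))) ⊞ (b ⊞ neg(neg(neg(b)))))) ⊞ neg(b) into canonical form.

Push neg inside:  distribute neg over ⊞ and collapse double neg
Combine occurrences:  b ⊞ b ⊞ h(c ⊞ c ⊞ c ⊞ c, g(b, c)) ⊞ h(b ⊞ c ⊞ c, h(b, b))
Order the arguments:  b ⊞ b ⊞ h(b ⊞ c ⊞ c, h(b, b)) ⊞ h(c ⊞ c ⊞ c ⊞ c, g(b, c))

Answer: b ⊞ b ⊞ h(b ⊞ c ⊞ c, h(b, b)) ⊞ h(c ⊞ c ⊞ c ⊞ c, g(b, c))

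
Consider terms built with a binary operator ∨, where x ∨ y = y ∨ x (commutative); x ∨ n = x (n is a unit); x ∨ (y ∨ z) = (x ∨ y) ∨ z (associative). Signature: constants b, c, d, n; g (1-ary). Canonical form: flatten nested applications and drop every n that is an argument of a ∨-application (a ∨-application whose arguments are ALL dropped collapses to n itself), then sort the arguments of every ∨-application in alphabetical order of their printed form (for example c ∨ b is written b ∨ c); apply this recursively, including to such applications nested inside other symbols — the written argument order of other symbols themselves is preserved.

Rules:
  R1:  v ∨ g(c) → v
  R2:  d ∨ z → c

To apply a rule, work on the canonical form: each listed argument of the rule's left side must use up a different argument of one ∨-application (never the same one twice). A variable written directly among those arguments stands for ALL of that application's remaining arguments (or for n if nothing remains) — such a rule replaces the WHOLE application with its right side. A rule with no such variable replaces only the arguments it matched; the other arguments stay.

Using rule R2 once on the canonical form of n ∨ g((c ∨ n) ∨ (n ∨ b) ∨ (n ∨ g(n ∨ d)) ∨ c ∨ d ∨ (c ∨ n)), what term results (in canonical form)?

Answer: g(c)

Derivation:
Canonical form:  g(b ∨ c ∨ c ∨ c ∨ d ∨ g(d))
Apply R2:  consuming d;  z := b ∨ c ∨ c ∨ c ∨ g(d)
The variable takes the whole remainder — replace the entire application.
Result:  g(c)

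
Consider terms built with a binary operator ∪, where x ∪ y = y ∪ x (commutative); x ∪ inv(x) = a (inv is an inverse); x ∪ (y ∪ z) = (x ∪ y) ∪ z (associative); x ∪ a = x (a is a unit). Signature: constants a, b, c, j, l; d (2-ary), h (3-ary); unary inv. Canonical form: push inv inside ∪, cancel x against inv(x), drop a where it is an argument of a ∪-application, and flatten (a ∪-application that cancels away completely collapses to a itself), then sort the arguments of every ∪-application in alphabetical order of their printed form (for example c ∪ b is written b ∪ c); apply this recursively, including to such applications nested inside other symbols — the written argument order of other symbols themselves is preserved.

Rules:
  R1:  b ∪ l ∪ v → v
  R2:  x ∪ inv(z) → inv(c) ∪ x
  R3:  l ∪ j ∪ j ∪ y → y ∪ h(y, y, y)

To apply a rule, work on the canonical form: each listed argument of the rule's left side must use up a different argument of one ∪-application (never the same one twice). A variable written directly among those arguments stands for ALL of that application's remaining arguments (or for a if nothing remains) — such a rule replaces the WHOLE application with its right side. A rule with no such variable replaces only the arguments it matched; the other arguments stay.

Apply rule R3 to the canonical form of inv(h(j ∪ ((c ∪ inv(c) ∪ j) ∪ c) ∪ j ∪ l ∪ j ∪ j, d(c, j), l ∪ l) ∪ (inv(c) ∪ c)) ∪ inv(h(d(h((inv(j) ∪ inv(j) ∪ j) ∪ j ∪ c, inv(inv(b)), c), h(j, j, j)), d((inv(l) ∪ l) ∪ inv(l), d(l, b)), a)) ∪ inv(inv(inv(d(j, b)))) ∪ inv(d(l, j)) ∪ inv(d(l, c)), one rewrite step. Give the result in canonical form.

Canonical form:  inv(d(j, b)) ∪ inv(d(l, c)) ∪ inv(d(l, j)) ∪ inv(h(c ∪ j ∪ j ∪ j ∪ j ∪ j ∪ l, d(c, j), l ∪ l)) ∪ inv(h(d(h(c, b, c), h(j, j, j)), d(inv(l), d(l, b)), a))
Apply R3:  consuming j, j, l;  y := c ∪ j ∪ j ∪ j
The extension variable absorbs all remaining arguments, so the whole application is rewritten.
New term:  inv(d(j, b)) ∪ inv(d(l, c)) ∪ inv(d(l, j)) ∪ inv(h(c ∪ h(c ∪ j ∪ j ∪ j, c ∪ j ∪ j ∪ j, c ∪ j ∪ j ∪ j) ∪ j ∪ j ∪ j, d(c, j), l ∪ l)) ∪ inv(h(d(h(c, b, c), h(j, j, j)), d(inv(l), d(l, b)), a))

Answer: inv(d(j, b)) ∪ inv(d(l, c)) ∪ inv(d(l, j)) ∪ inv(h(c ∪ h(c ∪ j ∪ j ∪ j, c ∪ j ∪ j ∪ j, c ∪ j ∪ j ∪ j) ∪ j ∪ j ∪ j, d(c, j), l ∪ l)) ∪ inv(h(d(h(c, b, c), h(j, j, j)), d(inv(l), d(l, b)), a))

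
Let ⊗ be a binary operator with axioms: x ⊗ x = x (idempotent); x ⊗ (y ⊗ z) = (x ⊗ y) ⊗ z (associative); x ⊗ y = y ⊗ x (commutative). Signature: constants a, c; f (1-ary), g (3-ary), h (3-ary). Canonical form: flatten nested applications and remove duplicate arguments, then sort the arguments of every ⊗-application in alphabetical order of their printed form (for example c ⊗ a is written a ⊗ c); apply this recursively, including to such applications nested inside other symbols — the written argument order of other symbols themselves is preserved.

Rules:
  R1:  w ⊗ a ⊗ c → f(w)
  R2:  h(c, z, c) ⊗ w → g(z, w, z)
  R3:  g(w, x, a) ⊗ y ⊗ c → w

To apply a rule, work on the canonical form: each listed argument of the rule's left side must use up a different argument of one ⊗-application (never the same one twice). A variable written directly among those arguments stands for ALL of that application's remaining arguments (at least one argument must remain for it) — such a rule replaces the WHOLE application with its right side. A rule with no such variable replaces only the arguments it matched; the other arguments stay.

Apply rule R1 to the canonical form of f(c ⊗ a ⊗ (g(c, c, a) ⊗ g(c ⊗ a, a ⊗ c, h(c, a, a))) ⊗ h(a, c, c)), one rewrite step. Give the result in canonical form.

Answer: f(f(g(a ⊗ c, a ⊗ c, h(c, a, a)) ⊗ g(c, c, a) ⊗ h(a, c, c)))

Derivation:
Canonical form:  f(a ⊗ c ⊗ g(a ⊗ c, a ⊗ c, h(c, a, a)) ⊗ g(c, c, a) ⊗ h(a, c, c))
Apply R1:  consuming a, c;  w := g(a ⊗ c, a ⊗ c, h(c, a, a)) ⊗ g(c, c, a) ⊗ h(a, c, c)
Every leftover argument binds to the variable; the entire application is replaced.
Result:  f(f(g(a ⊗ c, a ⊗ c, h(c, a, a)) ⊗ g(c, c, a) ⊗ h(a, c, c)))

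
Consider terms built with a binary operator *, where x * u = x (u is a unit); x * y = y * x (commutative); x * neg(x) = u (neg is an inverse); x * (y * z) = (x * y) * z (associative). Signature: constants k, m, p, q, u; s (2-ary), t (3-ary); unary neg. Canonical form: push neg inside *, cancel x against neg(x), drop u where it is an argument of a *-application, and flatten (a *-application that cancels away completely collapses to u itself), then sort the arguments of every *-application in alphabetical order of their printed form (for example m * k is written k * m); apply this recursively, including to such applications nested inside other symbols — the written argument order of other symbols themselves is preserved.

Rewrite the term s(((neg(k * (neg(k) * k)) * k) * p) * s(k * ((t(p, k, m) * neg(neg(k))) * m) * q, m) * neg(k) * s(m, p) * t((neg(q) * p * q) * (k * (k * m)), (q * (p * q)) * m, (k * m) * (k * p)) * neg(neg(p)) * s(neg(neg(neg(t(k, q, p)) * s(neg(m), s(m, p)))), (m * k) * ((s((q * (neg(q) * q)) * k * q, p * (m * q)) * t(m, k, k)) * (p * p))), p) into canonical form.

Answer: s(neg(k) * p * p * s(k * k * m * q * t(p, k, m), m) * s(m, p) * s(neg(t(k, q, p)) * s(neg(m), s(m, p)), k * m * p * p * s(k * q * q, m * p * q) * t(m, k, k)) * t(k * k * m * p, m * p * q * q, k * k * m * p), p)

Derivation:
Work inside:  ((neg(k * (neg(k) * k)) * k) * p) * s(k * ((t(p, k, m) * neg(neg(k))) * m) * q, m) * neg(k) * s(m, p) * t((neg(q) * p * q) * (k * (k * m)), (q * (p * q)) * m, (k * m) * (k * p)) * neg(neg(p)) * s(neg(neg(neg(t(k, q, p)) * s(neg(m), s(m, p)))), (m * k) * ((s((q * (neg(q) * q)) * k * q, p * (m * q)) * t(m, k, k)) * (p * p)))
Push neg inside:  distribute neg over * and collapse double neg
Collect:  neg(k) * p * p * s(k * k * m * q * t(p, k, m), m) * s(m, p) * t(k * k * m * p, m * p * q * q, k * k * m * p) * s(neg(t(k, q, p)) * s(neg(m), s(m, p)), k * m * p * p * s(k * q * q, m * p * q) * t(m, k, k))
Order the arguments:  neg(k) * p * p * s(k * k * m * q * t(p, k, m), m) * s(m, p) * s(neg(t(k, q, p)) * s(neg(m), s(m, p)), k * m * p * p * s(k * q * q, m * p * q) * t(m, k, k)) * t(k * k * m * p, m * p * q * q, k * k * m * p)
Reassemble:  s(neg(k) * p * p * s(k * k * m * q * t(p, k, m), m) * s(m, p) * s(neg(t(k, q, p)) * s(neg(m), s(m, p)), k * m * p * p * s(k * q * q, m * p * q) * t(m, k, k)) * t(k * k * m * p, m * p * q * q, k * k * m * p), p)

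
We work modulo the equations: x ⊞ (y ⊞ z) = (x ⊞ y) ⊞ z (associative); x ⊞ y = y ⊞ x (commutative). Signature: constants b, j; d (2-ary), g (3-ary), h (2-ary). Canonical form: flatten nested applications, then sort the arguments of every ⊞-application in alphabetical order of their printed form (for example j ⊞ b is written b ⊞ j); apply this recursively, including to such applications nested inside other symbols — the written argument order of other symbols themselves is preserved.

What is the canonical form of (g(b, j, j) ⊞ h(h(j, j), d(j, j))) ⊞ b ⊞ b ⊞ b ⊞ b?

Un-nest:  g(b, j, j) ⊞ h(h(j, j), d(j, j)) ⊞ b ⊞ b ⊞ b ⊞ b
Sort:  b ⊞ b ⊞ b ⊞ b ⊞ g(b, j, j) ⊞ h(h(j, j), d(j, j))

Answer: b ⊞ b ⊞ b ⊞ b ⊞ g(b, j, j) ⊞ h(h(j, j), d(j, j))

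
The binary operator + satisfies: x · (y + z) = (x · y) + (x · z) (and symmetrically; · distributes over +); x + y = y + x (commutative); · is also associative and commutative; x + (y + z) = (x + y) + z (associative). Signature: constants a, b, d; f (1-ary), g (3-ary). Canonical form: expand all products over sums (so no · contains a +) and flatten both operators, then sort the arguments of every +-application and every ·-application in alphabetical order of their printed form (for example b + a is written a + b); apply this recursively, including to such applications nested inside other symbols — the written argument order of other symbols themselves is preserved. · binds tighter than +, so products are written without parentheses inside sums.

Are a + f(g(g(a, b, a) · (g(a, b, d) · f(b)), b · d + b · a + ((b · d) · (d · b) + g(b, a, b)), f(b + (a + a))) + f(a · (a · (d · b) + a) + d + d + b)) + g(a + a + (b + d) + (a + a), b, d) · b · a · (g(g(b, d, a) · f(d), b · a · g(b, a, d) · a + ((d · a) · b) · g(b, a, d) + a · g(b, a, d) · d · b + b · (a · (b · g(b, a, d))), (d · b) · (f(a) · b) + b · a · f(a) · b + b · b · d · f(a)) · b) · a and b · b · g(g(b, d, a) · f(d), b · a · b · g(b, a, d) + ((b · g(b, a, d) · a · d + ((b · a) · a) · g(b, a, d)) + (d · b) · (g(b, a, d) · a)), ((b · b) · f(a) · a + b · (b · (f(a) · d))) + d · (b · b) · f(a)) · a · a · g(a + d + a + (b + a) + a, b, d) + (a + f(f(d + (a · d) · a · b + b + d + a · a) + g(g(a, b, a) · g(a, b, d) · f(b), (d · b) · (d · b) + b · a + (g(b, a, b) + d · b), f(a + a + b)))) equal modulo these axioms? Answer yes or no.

Answer: yes — both canonical forms are a + a · a · b · b · g(a + a + a + a + b + d, b, d) · g(f(d) · g(b, d, a), a · a · b · g(b, a, d) + a · b · b · g(b, a, d) + a · b · d · g(b, a, d) + a · b · d · g(b, a, d), a · b · b · f(a) + b · b · d · f(a) + b · b · d · f(a)) + f(f(a · a + a · a · b · d + b + d + d) + g(f(b) · g(a, b, a) · g(a, b, d), a · b + b · b · d · d + b · d + g(b, a, b), f(a + a + b)))

Derivation:
Left:  a + f(g(g(a, b, a) · (g(a, b, d) · f(b)), b · d + b · a + ((b · d) · (d · b) + g(b, a, b)), f(b + (a + a))) + f(a · (a · (d · b) + a) + d + d + b)) + g(a + a + (b + d) + (a + a), b, d) · b · a · (g(g(b, d, a) · f(d), b · a · g(b, a, d) · a + ((d · a) · b) · g(b, a, d) + a · g(b, a, d) · d · b + b · (a · (b · g(b, a, d))), (d · b) · (f(a) · b) + b · a · f(a) · b + b · b · d · f(a)) · b) · a
  Expand:  a + f(f(a · a + a · a · b · d + b + d + d) + g(f(b) · g(a, b, a) · g(a, b, d), a · b + b · b · d · d + b · d + g(b, a, b), f(a + a + b))) + a · a · b · b · g(a + a + a + a + b + d, b, d) · g(f(d) · g(b, d, a), a · a · b · g(b, a, d) + a · b · b · g(b, a, d) + a · b · d · g(b, a, d) + a · b · d · g(b, a, d), a · b · b · f(a) + b · b · d · f(a) + b · b · d · f(a))
  Sort arguments:  a + a · a · b · b · g(a + a + a + a + b + d, b, d) · g(f(d) · g(b, d, a), a · a · b · g(b, a, d) + a · b · b · g(b, a, d) + a · b · d · g(b, a, d) + a · b · d · g(b, a, d), a · b · b · f(a) + b · b · d · f(a) + b · b · d · f(a)) + f(f(a · a + a · a · b · d + b + d + d) + g(f(b) · g(a, b, a) · g(a, b, d), a · b + b · b · d · d + b · d + g(b, a, b), f(a + a + b)))
Right:  b · b · g(g(b, d, a) · f(d), b · a · b · g(b, a, d) + ((b · g(b, a, d) · a · d + ((b · a) · a) · g(b, a, d)) + (d · b) · (g(b, a, d) · a)), ((b · b) · f(a) · a + b · (b · (f(a) · d))) + d · (b · b) · f(a)) · a · a · g(a + d + a + (b + a) + a, b, d) + (a + f(f(d + (a · d) · a · b + b + d + a · a) + g(g(a, b, a) · g(a, b, d) · f(b), (d · b) · (d · b) + b · a + (g(b, a, b) + d · b), f(a + a + b))))
  Un-nest:  a · a · b · b · g(a + a + a + a + b + d, b, d) · g(f(d) · g(b, d, a), a · a · b · g(b, a, d) + a · b · b · g(b, a, d) + a · b · d · g(b, a, d) + a · b · d · g(b, a, d), a · b · b · f(a) + b · b · d · f(a) + b · b · d · f(a)) + a + f(f(a · a + a · a · b · d + b + d + d) + g(f(b) · g(a, b, a) · g(a, b, d), a · b + b · b · d · d + b · d + g(b, a, b), f(a + a + b)))
  Order the arguments:  a + a · a · b · b · g(a + a + a + a + b + d, b, d) · g(f(d) · g(b, d, a), a · a · b · g(b, a, d) + a · b · b · g(b, a, d) + a · b · d · g(b, a, d) + a · b · d · g(b, a, d), a · b · b · f(a) + b · b · d · f(a) + b · b · d · f(a)) + f(f(a · a + a · a · b · d + b + d + d) + g(f(b) · g(a, b, a) · g(a, b, d), a · b + b · b · d · d + b · d + g(b, a, b), f(a + a + b)))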